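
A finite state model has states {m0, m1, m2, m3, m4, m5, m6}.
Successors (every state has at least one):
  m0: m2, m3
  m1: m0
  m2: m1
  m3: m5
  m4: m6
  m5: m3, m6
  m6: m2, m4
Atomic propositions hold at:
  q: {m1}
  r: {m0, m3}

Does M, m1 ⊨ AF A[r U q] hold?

A[r U q]: least fixpoint, start Z0 = Sat(q) = {m1}, add states in Sat(r) with every successor in Z. Already a fixed point.
Sat(A[r U q]) = {m1}
AF A[r U q]: least fixpoint, start Z0 = {m1}, add states with every successor in Z. Z1 = {m1, m2}; fixed.
Sat(AF A[r U q]) = {m1, m2}
m1 ∈ Sat(AF A[r U q]) = {m1, m2}, so the formula holds at m1.

Yes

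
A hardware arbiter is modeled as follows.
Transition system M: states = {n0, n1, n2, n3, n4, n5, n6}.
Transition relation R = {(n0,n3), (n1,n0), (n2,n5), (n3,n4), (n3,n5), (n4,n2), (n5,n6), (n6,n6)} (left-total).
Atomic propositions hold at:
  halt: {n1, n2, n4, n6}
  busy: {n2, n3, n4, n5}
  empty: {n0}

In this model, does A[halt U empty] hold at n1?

Yes

A[halt U empty]: least fixpoint, start Z0 = Sat(empty) = {n0}, add states in Sat(halt) with every successor in Z. Z1 = {n0, n1}; fixed.
Sat(A[halt U empty]) = {n0, n1}
n1 ∈ Sat(A[halt U empty]) = {n0, n1}, so the formula holds at n1.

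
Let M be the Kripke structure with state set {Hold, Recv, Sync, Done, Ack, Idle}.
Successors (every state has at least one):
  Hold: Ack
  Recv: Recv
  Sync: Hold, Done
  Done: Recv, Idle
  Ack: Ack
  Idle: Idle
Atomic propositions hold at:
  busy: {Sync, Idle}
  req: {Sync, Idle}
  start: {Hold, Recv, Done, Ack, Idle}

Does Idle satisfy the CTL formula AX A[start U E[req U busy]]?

E[req U busy]: least fixpoint, start Z0 = Sat(busy) = {Sync, Idle}, add states in Sat(req) with some successor in Z. Already a fixed point.
Sat(E[req U busy]) = {Sync, Idle}
A[start U E[req U busy]]: least fixpoint, start Z0 = Sat(E[req U busy]) = {Sync, Idle}, add states in Sat(start) with every successor in Z. Already a fixed point.
Sat(A[start U E[req U busy]]) = {Sync, Idle}
Sat(AX A[start U E[req U busy]]) = {s : every successor in {Sync, Idle}} = {Idle}
Idle ∈ Sat(AX A[start U E[req U busy]]) = {Idle}, so the formula holds at Idle.

Yes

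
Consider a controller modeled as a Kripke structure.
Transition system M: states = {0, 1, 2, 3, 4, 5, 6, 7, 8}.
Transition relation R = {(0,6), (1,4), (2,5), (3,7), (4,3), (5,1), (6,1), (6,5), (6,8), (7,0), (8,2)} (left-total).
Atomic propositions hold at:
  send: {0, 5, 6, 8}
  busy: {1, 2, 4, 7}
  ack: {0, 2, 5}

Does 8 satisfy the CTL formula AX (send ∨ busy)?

Sat(send ∨ busy) = {0, 1, 2, 4, 5, 6, 7, 8}
Sat(AX (send ∨ busy)) = {s : every successor in {0, 1, 2, 4, 5, 6, 7, 8}} = {0, 1, 2, 3, 5, 6, 7, 8}
8 ∈ Sat(AX (send ∨ busy)) = {0, 1, 2, 3, 5, 6, 7, 8}, so the formula holds at 8.

Yes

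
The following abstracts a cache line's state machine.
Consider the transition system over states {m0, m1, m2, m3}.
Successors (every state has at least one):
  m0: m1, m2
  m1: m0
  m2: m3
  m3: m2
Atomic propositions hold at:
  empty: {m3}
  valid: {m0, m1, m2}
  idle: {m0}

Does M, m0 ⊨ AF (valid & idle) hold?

Sat(valid & idle) = {m0}
AF (valid & idle): least fixpoint, start Z0 = {m0}, add states with every successor in Z. Z1 = {m0, m1}; fixed.
Sat(AF (valid & idle)) = {m0, m1}
m0 ∈ Sat(AF (valid & idle)) = {m0, m1}, so the formula holds at m0.

Yes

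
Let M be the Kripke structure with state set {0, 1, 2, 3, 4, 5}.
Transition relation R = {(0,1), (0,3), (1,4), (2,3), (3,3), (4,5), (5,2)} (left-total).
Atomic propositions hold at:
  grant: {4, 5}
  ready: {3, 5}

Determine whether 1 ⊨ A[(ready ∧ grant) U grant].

Sat(ready ∧ grant) = {5}
A[(ready ∧ grant) U grant]: least fixpoint, start Z0 = Sat(grant) = {4, 5}, add states in Sat(ready ∧ grant) with every successor in Z. Already a fixed point.
Sat(A[(ready ∧ grant) U grant]) = {4, 5}
1 ∉ Sat(A[(ready ∧ grant) U grant]) = {4, 5}, so the formula does not hold at 1.

No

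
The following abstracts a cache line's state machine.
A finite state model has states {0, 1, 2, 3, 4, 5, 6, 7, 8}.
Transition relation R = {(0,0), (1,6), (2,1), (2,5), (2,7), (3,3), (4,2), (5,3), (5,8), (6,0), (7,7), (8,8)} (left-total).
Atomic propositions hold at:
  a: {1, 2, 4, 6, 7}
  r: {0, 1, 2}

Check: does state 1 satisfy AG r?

No

AG r: greatest fixpoint, start Z0 = {0, 1, 2}, keep only states in Sat with every successor in Z. Z1 = {0}; fixed.
Sat(AG r) = {0}
1 ∉ Sat(AG r) = {0}, so the formula does not hold at 1.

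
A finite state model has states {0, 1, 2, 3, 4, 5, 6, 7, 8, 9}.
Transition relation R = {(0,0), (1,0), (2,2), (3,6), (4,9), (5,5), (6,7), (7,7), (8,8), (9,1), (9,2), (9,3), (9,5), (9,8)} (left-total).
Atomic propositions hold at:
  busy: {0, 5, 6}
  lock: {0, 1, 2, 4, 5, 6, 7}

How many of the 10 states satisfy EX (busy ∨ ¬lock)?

7

Sat(¬lock) = {3, 8, 9}
Sat(busy ∨ ¬lock) = {0, 3, 5, 6, 8, 9}
Sat(EX (busy ∨ ¬lock)) = {s : some successor in {0, 3, 5, 6, 8, 9}} = {0, 1, 3, 4, 5, 8, 9}
|Sat(EX (busy ∨ ¬lock))| = |{0, 1, 3, 4, 5, 8, 9}| = 7.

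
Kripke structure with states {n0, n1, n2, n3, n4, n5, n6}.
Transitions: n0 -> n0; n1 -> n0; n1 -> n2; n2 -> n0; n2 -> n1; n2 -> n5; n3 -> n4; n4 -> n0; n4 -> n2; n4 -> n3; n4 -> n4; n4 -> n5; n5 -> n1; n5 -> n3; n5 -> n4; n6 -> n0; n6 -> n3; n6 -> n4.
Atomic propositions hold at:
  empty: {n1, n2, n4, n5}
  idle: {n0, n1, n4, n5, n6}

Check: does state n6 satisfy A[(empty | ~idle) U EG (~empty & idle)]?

Sat(~idle) = {n2, n3}
Sat(empty | ~idle) = {n1, n2, n3, n4, n5}
Sat(~empty) = {n0, n3, n6}
Sat(~empty & idle) = {n0, n6}
EG (~empty & idle): greatest fixpoint, start Z0 = {n0, n6}, keep only states in Sat with some successor in Z. Already a fixed point.
Sat(EG (~empty & idle)) = {n0, n6}
A[(empty | ~idle) U EG (~empty & idle)]: least fixpoint, start Z0 = Sat(EG (~empty & idle)) = {n0, n6}, add states in Sat(empty | ~idle) with every successor in Z. Already a fixed point.
Sat(A[(empty | ~idle) U EG (~empty & idle)]) = {n0, n6}
n6 ∈ Sat(A[(empty | ~idle) U EG (~empty & idle)]) = {n0, n6}, so the formula holds at n6.

Yes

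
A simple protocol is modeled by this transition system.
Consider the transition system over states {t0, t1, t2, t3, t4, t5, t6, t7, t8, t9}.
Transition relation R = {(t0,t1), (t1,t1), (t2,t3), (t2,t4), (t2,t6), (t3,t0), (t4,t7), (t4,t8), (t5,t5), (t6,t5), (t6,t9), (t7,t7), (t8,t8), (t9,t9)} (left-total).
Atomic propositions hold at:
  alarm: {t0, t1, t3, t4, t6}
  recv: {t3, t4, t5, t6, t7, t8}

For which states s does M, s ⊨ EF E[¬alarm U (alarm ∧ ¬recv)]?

{t0, t1, t2, t3}

Sat(¬alarm) = {t2, t5, t7, t8, t9}
Sat(¬recv) = {t0, t1, t2, t9}
Sat(alarm ∧ ¬recv) = {t0, t1}
E[¬alarm U (alarm ∧ ¬recv)]: least fixpoint, start Z0 = Sat((alarm ∧ ¬recv)) = {t0, t1}, add states in Sat(¬alarm) with some successor in Z. Already a fixed point.
Sat(E[¬alarm U (alarm ∧ ¬recv)]) = {t0, t1}
EF E[¬alarm U (alarm ∧ ¬recv)]: least fixpoint, start Z0 = {t0, t1}, add states with some successor in Z. Z1 = {t0, t1, t3}; Z2 = {t0, t1, t2, t3}; fixed.
Sat(EF E[¬alarm U (alarm ∧ ¬recv)]) = {t0, t1, t2, t3}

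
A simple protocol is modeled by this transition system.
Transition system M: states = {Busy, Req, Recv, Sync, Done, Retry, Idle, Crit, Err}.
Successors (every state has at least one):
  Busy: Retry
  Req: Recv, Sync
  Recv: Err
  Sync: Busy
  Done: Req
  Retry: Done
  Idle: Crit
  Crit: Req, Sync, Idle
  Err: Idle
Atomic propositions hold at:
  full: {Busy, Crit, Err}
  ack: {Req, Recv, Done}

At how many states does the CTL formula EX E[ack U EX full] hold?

5

Sat(EX full) = {s : some successor in {Busy, Crit, Err}} = {Recv, Sync, Idle}
E[ack U EX full]: least fixpoint, start Z0 = Sat(EX full) = {Recv, Sync, Idle}, add states in Sat(ack) with some successor in Z. Z1 = {Req, Recv, Sync, Idle}; Z2 = {Req, Recv, Sync, Done, Idle}; fixed.
Sat(E[ack U EX full]) = {Req, Recv, Sync, Done, Idle}
Sat(EX E[ack U EX full]) = {s : some successor in {Req, Recv, Sync, Done, Idle}} = {Req, Done, Retry, Crit, Err}
|Sat(EX E[ack U EX full])| = |{Req, Done, Retry, Crit, Err}| = 5.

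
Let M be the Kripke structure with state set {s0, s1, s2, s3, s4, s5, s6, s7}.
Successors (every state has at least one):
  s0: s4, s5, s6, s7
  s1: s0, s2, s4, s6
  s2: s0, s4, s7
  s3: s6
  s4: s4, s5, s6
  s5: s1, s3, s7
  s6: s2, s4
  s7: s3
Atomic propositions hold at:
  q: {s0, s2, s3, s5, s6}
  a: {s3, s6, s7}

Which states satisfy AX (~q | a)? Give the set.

Sat(~q) = {s1, s4, s7}
Sat(~q | a) = {s1, s3, s4, s6, s7}
Sat(AX (~q | a)) = {s : every successor in {s1, s3, s4, s6, s7}} = {s3, s5, s7}

{s3, s5, s7}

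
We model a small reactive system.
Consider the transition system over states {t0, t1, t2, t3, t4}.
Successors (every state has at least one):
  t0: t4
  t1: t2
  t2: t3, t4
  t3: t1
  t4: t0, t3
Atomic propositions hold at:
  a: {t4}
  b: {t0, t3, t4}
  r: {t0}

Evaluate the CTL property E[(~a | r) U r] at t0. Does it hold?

Sat(~a) = {t0, t1, t2, t3}
Sat(~a | r) = {t0, t1, t2, t3}
E[(~a | r) U r]: least fixpoint, start Z0 = Sat(r) = {t0}, add states in Sat(~a | r) with some successor in Z. Already a fixed point.
Sat(E[(~a | r) U r]) = {t0}
t0 ∈ Sat(E[(~a | r) U r]) = {t0}, so the formula holds at t0.

Yes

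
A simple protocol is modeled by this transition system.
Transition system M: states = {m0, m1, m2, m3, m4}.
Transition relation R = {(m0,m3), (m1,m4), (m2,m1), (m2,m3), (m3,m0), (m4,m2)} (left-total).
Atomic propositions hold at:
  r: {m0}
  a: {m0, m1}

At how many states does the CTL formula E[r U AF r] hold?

AF r: least fixpoint, start Z0 = {m0}, add states with every successor in Z. Z1 = {m0, m3}; fixed.
Sat(AF r) = {m0, m3}
E[r U AF r]: least fixpoint, start Z0 = Sat(AF r) = {m0, m3}, add states in Sat(r) with some successor in Z. Already a fixed point.
Sat(E[r U AF r]) = {m0, m3}
|Sat(E[r U AF r])| = |{m0, m3}| = 2.

2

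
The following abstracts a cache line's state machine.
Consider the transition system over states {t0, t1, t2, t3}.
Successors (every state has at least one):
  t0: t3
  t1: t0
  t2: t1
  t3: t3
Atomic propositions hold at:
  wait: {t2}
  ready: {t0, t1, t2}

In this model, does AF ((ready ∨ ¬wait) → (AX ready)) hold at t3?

Sat(¬wait) = {t0, t1, t3}
Sat(ready ∨ ¬wait) = {t0, t1, t2, t3}
Sat(AX ready) = {s : every successor in {t0, t1, t2}} = {t1, t2}
Sat((ready ∨ ¬wait) → (AX ready)) = {t1, t2}
AF ((ready ∨ ¬wait) → (AX ready)): least fixpoint, start Z0 = {t1, t2}, add states with every successor in Z. Already a fixed point.
Sat(AF ((ready ∨ ¬wait) → (AX ready))) = {t1, t2}
t3 ∉ Sat(AF ((ready ∨ ¬wait) → (AX ready))) = {t1, t2}, so the formula does not hold at t3.

No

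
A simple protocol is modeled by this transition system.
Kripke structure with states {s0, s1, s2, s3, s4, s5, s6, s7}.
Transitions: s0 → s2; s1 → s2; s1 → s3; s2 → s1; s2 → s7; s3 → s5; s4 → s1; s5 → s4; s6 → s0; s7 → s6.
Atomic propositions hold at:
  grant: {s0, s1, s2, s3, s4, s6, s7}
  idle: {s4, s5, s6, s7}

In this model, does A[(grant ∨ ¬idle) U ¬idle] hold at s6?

Sat(¬idle) = {s0, s1, s2, s3}
Sat(grant ∨ ¬idle) = {s0, s1, s2, s3, s4, s6, s7}
A[(grant ∨ ¬idle) U ¬idle]: least fixpoint, start Z0 = Sat(¬idle) = {s0, s1, s2, s3}, add states in Sat(grant ∨ ¬idle) with every successor in Z. Z1 = {s0, s1, s2, s3, s4, s6}; Z2 = {s0, s1, s2, s3, s4, s6, s7}; fixed.
Sat(A[(grant ∨ ¬idle) U ¬idle]) = {s0, s1, s2, s3, s4, s6, s7}
s6 ∈ Sat(A[(grant ∨ ¬idle) U ¬idle]) = {s0, s1, s2, s3, s4, s6, s7}, so the formula holds at s6.

Yes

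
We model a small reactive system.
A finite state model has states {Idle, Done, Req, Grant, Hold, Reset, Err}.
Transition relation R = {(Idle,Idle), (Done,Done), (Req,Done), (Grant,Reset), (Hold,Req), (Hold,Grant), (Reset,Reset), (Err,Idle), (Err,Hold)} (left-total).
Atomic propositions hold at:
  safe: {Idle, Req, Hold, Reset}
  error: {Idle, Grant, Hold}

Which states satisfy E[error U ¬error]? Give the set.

Sat(¬error) = {Done, Req, Reset, Err}
E[error U ¬error]: least fixpoint, start Z0 = Sat(¬error) = {Done, Req, Reset, Err}, add states in Sat(error) with some successor in Z. Z1 = {Done, Req, Grant, Hold, Reset, Err}; fixed.
Sat(E[error U ¬error]) = {Done, Req, Grant, Hold, Reset, Err}

{Done, Req, Grant, Hold, Reset, Err}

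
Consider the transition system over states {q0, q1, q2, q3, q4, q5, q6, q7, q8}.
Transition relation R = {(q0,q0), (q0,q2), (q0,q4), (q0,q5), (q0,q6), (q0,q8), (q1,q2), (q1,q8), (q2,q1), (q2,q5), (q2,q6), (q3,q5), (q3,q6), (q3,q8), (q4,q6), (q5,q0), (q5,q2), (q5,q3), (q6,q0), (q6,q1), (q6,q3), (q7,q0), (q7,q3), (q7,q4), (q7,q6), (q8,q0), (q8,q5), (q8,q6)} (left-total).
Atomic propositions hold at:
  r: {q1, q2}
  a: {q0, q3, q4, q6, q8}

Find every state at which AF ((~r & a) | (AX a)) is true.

{q0, q3, q4, q6, q7, q8}

Sat(~r) = {q0, q3, q4, q5, q6, q7, q8}
Sat(~r & a) = {q0, q3, q4, q6, q8}
Sat(AX a) = {s : every successor in {q0, q3, q4, q6, q8}} = {q4, q7}
Sat((~r & a) | (AX a)) = {q0, q3, q4, q6, q7, q8}
AF ((~r & a) | (AX a)): least fixpoint, start Z0 = {q0, q3, q4, q6, q7, q8}, add states with every successor in Z. Already a fixed point.
Sat(AF ((~r & a) | (AX a))) = {q0, q3, q4, q6, q7, q8}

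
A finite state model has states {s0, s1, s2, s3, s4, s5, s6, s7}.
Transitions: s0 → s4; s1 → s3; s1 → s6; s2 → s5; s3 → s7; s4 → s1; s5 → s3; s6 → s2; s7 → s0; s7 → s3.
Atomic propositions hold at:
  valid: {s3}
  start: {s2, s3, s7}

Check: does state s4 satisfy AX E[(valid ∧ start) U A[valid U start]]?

No

Sat(valid ∧ start) = {s3}
A[valid U start]: least fixpoint, start Z0 = Sat(start) = {s2, s3, s7}, add states in Sat(valid) with every successor in Z. Already a fixed point.
Sat(A[valid U start]) = {s2, s3, s7}
E[(valid ∧ start) U A[valid U start]]: least fixpoint, start Z0 = Sat(A[valid U start]) = {s2, s3, s7}, add states in Sat(valid ∧ start) with some successor in Z. Already a fixed point.
Sat(E[(valid ∧ start) U A[valid U start]]) = {s2, s3, s7}
Sat(AX E[(valid ∧ start) U A[valid U start]]) = {s : every successor in {s2, s3, s7}} = {s3, s5, s6}
s4 ∉ Sat(AX E[(valid ∧ start) U A[valid U start]]) = {s3, s5, s6}, so the formula does not hold at s4.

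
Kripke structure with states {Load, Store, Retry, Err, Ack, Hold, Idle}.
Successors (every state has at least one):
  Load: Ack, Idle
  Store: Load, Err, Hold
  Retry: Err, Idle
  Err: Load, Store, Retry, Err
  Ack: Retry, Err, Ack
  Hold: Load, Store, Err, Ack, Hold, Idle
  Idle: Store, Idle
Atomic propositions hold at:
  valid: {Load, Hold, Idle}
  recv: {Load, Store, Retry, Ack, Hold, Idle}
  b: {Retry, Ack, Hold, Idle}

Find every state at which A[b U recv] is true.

A[b U recv]: least fixpoint, start Z0 = Sat(recv) = {Load, Store, Retry, Ack, Hold, Idle}, add states in Sat(b) with every successor in Z. Already a fixed point.
Sat(A[b U recv]) = {Load, Store, Retry, Ack, Hold, Idle}

{Load, Store, Retry, Ack, Hold, Idle}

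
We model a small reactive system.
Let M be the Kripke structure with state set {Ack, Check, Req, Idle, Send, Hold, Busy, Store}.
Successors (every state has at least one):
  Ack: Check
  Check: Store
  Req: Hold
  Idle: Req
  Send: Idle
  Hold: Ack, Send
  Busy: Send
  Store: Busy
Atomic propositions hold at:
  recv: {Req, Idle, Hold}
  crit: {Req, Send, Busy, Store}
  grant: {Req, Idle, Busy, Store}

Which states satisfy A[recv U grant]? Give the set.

A[recv U grant]: least fixpoint, start Z0 = Sat(grant) = {Req, Idle, Busy, Store}, add states in Sat(recv) with every successor in Z. Already a fixed point.
Sat(A[recv U grant]) = {Req, Idle, Busy, Store}

{Req, Idle, Busy, Store}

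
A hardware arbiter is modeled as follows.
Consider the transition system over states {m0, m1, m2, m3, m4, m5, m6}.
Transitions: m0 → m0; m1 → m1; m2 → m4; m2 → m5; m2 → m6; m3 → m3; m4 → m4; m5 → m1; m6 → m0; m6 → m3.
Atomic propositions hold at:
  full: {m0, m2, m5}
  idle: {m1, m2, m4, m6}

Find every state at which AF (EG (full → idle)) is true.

{m1, m2, m3, m4, m5, m6}

Sat(full → idle) = {m1, m2, m3, m4, m6}
EG (full → idle): greatest fixpoint, start Z0 = {m1, m2, m3, m4, m6}, keep only states in Sat with some successor in Z. Already a fixed point.
Sat(EG (full → idle)) = {m1, m2, m3, m4, m6}
AF (EG (full → idle)): least fixpoint, start Z0 = {m1, m2, m3, m4, m6}, add states with every successor in Z. Z1 = {m1, m2, m3, m4, m5, m6}; fixed.
Sat(AF (EG (full → idle))) = {m1, m2, m3, m4, m5, m6}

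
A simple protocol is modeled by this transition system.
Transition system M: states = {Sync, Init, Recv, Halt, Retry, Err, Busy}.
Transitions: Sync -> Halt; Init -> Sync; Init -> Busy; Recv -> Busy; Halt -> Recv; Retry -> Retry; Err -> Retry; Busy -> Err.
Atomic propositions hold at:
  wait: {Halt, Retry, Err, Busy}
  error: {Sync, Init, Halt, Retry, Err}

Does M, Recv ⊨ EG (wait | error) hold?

No

Sat(wait | error) = {Sync, Init, Halt, Retry, Err, Busy}
EG (wait | error): greatest fixpoint, start Z0 = {Sync, Init, Halt, Retry, Err, Busy}, keep only states in Sat with some successor in Z. Z1 = {Sync, Init, Retry, Err, Busy}; Z2 = {Init, Retry, Err, Busy}; fixed.
Sat(EG (wait | error)) = {Init, Retry, Err, Busy}
Recv ∉ Sat(EG (wait | error)) = {Init, Retry, Err, Busy}, so the formula does not hold at Recv.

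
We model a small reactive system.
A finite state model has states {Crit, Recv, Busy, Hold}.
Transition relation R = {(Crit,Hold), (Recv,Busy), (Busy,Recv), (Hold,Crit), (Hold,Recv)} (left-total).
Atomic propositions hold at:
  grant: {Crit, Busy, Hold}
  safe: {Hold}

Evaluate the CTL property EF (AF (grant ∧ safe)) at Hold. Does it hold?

Yes

Sat(grant ∧ safe) = {Hold}
AF (grant ∧ safe): least fixpoint, start Z0 = {Hold}, add states with every successor in Z. Z1 = {Crit, Hold}; fixed.
Sat(AF (grant ∧ safe)) = {Crit, Hold}
EF (AF (grant ∧ safe)): least fixpoint, start Z0 = {Crit, Hold}, add states with some successor in Z. Already a fixed point.
Sat(EF (AF (grant ∧ safe))) = {Crit, Hold}
Hold ∈ Sat(EF (AF (grant ∧ safe))) = {Crit, Hold}, so the formula holds at Hold.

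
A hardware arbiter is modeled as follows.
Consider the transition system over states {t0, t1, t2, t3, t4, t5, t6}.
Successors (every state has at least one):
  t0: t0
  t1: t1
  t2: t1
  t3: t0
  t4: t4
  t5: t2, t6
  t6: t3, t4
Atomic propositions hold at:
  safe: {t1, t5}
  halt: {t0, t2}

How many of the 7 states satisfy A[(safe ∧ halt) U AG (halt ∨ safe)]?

3

Sat(safe ∧ halt) = ∅
Sat(halt ∨ safe) = {t0, t1, t2, t5}
AG (halt ∨ safe): greatest fixpoint, start Z0 = {t0, t1, t2, t5}, keep only states in Sat with every successor in Z. Z1 = {t0, t1, t2}; fixed.
Sat(AG (halt ∨ safe)) = {t0, t1, t2}
A[(safe ∧ halt) U AG (halt ∨ safe)]: least fixpoint, start Z0 = Sat(AG (halt ∨ safe)) = {t0, t1, t2}, add states in Sat(safe ∧ halt) with every successor in Z. Already a fixed point.
Sat(A[(safe ∧ halt) U AG (halt ∨ safe)]) = {t0, t1, t2}
|Sat(A[(safe ∧ halt) U AG (halt ∨ safe)])| = |{t0, t1, t2}| = 3.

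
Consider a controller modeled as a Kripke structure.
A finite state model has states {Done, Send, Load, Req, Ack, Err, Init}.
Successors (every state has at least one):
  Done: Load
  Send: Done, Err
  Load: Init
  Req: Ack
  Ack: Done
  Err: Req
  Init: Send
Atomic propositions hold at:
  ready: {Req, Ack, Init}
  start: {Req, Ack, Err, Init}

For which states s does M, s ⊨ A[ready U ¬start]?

Sat(¬start) = {Done, Send, Load}
A[ready U ¬start]: least fixpoint, start Z0 = Sat(¬start) = {Done, Send, Load}, add states in Sat(ready) with every successor in Z. Z1 = {Done, Send, Load, Ack, Init}; Z2 = {Done, Send, Load, Req, Ack, Init}; fixed.
Sat(A[ready U ¬start]) = {Done, Send, Load, Req, Ack, Init}

{Done, Send, Load, Req, Ack, Init}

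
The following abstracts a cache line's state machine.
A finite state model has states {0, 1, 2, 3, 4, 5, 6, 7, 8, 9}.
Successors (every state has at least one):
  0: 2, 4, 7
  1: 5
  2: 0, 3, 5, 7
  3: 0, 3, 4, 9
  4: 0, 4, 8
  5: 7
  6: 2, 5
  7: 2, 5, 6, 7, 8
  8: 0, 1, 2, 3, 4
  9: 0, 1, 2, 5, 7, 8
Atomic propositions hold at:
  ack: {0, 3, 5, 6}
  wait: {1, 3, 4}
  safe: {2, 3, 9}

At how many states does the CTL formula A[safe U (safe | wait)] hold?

Sat(safe | wait) = {1, 2, 3, 4, 9}
A[safe U (safe | wait)]: least fixpoint, start Z0 = Sat((safe | wait)) = {1, 2, 3, 4, 9}, add states in Sat(safe) with every successor in Z. Already a fixed point.
Sat(A[safe U (safe | wait)]) = {1, 2, 3, 4, 9}
|Sat(A[safe U (safe | wait)])| = |{1, 2, 3, 4, 9}| = 5.

5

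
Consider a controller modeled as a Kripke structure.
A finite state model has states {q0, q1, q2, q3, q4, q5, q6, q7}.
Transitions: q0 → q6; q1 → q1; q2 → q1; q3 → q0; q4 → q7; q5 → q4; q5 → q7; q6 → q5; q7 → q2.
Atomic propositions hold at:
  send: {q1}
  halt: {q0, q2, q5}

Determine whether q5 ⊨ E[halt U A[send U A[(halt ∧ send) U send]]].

No

Sat(halt ∧ send) = ∅
A[(halt ∧ send) U send]: least fixpoint, start Z0 = Sat(send) = {q1}, add states in Sat(halt ∧ send) with every successor in Z. Already a fixed point.
Sat(A[(halt ∧ send) U send]) = {q1}
A[send U A[(halt ∧ send) U send]]: least fixpoint, start Z0 = Sat(A[(halt ∧ send) U send]) = {q1}, add states in Sat(send) with every successor in Z. Already a fixed point.
Sat(A[send U A[(halt ∧ send) U send]]) = {q1}
E[halt U A[send U A[(halt ∧ send) U send]]]: least fixpoint, start Z0 = Sat(A[send U A[(halt ∧ send) U send]]) = {q1}, add states in Sat(halt) with some successor in Z. Z1 = {q1, q2}; fixed.
Sat(E[halt U A[send U A[(halt ∧ send) U send]]]) = {q1, q2}
q5 ∉ Sat(E[halt U A[send U A[(halt ∧ send) U send]]]) = {q1, q2}, so the formula does not hold at q5.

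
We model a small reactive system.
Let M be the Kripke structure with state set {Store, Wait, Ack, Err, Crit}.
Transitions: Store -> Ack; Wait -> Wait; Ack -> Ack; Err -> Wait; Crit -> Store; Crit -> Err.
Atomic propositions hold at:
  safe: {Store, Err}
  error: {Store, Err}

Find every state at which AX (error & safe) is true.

Sat(error & safe) = {Store, Err}
Sat(AX (error & safe)) = {s : every successor in {Store, Err}} = {Crit}

{Crit}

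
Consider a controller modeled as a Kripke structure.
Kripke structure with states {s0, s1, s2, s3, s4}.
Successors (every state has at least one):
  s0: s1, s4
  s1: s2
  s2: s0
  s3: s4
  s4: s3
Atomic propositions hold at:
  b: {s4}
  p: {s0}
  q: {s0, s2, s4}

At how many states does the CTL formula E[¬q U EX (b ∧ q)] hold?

2

Sat(¬q) = {s1, s3}
Sat(b ∧ q) = {s4}
Sat(EX (b ∧ q)) = {s : some successor in {s4}} = {s0, s3}
E[¬q U EX (b ∧ q)]: least fixpoint, start Z0 = Sat(EX (b ∧ q)) = {s0, s3}, add states in Sat(¬q) with some successor in Z. Already a fixed point.
Sat(E[¬q U EX (b ∧ q)]) = {s0, s3}
|Sat(E[¬q U EX (b ∧ q)])| = |{s0, s3}| = 2.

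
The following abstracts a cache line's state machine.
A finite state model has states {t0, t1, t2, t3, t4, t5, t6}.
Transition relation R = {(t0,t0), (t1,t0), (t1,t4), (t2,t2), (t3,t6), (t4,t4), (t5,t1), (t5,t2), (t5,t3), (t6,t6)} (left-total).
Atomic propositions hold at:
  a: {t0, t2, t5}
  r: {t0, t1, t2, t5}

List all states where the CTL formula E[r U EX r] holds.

Sat(EX r) = {s : some successor in {t0, t1, t2, t5}} = {t0, t1, t2, t5}
E[r U EX r]: least fixpoint, start Z0 = Sat(EX r) = {t0, t1, t2, t5}, add states in Sat(r) with some successor in Z. Already a fixed point.
Sat(E[r U EX r]) = {t0, t1, t2, t5}

{t0, t1, t2, t5}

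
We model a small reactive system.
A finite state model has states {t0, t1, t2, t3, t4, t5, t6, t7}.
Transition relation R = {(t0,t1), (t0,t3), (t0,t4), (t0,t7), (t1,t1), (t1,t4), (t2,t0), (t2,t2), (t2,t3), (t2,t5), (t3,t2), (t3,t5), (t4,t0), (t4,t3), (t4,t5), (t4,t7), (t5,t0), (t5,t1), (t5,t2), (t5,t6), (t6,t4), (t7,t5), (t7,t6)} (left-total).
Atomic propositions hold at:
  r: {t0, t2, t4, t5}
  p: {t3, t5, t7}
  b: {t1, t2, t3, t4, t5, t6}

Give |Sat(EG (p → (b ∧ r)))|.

Sat(b ∧ r) = {t2, t4, t5}
Sat(p → (b ∧ r)) = {t0, t1, t2, t4, t5, t6}
EG (p → (b ∧ r)): greatest fixpoint, start Z0 = {t0, t1, t2, t4, t5, t6}, keep only states in Sat with some successor in Z. Already a fixed point.
Sat(EG (p → (b ∧ r))) = {t0, t1, t2, t4, t5, t6}
|Sat(EG (p → (b ∧ r)))| = |{t0, t1, t2, t4, t5, t6}| = 6.

6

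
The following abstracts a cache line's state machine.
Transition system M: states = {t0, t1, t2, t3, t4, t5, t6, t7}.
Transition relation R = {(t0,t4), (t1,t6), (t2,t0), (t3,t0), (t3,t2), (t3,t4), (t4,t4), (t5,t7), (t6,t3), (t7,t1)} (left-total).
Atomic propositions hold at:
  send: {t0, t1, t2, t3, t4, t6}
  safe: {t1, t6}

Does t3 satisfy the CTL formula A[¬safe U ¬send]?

No

Sat(¬safe) = {t0, t2, t3, t4, t5, t7}
Sat(¬send) = {t5, t7}
A[¬safe U ¬send]: least fixpoint, start Z0 = Sat(¬send) = {t5, t7}, add states in Sat(¬safe) with every successor in Z. Already a fixed point.
Sat(A[¬safe U ¬send]) = {t5, t7}
t3 ∉ Sat(A[¬safe U ¬send]) = {t5, t7}, so the formula does not hold at t3.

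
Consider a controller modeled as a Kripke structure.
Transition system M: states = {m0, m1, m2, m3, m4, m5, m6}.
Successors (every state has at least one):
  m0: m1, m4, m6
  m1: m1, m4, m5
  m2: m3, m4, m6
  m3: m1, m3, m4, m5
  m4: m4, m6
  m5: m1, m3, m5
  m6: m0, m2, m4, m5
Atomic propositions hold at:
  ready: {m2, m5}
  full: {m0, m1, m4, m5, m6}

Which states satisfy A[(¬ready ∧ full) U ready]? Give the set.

{m2, m5}

Sat(¬ready) = {m0, m1, m3, m4, m6}
Sat(¬ready ∧ full) = {m0, m1, m4, m6}
A[(¬ready ∧ full) U ready]: least fixpoint, start Z0 = Sat(ready) = {m2, m5}, add states in Sat(¬ready ∧ full) with every successor in Z. Already a fixed point.
Sat(A[(¬ready ∧ full) U ready]) = {m2, m5}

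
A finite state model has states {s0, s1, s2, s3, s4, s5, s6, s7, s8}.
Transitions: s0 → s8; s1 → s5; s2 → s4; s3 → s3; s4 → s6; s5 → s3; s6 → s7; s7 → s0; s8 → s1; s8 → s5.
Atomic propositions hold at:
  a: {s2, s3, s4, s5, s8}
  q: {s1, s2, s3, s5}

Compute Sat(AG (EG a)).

EG a: greatest fixpoint, start Z0 = {s2, s3, s4, s5, s8}, keep only states in Sat with some successor in Z. Z1 = {s2, s3, s5, s8}; Z2 = {s3, s5, s8}; fixed.
Sat(EG a) = {s3, s5, s8}
AG (EG a): greatest fixpoint, start Z0 = {s3, s5, s8}, keep only states in Sat with every successor in Z. Z1 = {s3, s5}; fixed.
Sat(AG (EG a)) = {s3, s5}

{s3, s5}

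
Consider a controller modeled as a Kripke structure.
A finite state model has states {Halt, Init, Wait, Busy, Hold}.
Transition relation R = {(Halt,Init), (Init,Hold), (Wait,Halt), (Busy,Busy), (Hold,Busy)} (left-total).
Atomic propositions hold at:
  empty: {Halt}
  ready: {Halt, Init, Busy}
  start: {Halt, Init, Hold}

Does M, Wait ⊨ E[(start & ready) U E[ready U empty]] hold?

No

Sat(start & ready) = {Halt, Init}
E[ready U empty]: least fixpoint, start Z0 = Sat(empty) = {Halt}, add states in Sat(ready) with some successor in Z. Already a fixed point.
Sat(E[ready U empty]) = {Halt}
E[(start & ready) U E[ready U empty]]: least fixpoint, start Z0 = Sat(E[ready U empty]) = {Halt}, add states in Sat(start & ready) with some successor in Z. Already a fixed point.
Sat(E[(start & ready) U E[ready U empty]]) = {Halt}
Wait ∉ Sat(E[(start & ready) U E[ready U empty]]) = {Halt}, so the formula does not hold at Wait.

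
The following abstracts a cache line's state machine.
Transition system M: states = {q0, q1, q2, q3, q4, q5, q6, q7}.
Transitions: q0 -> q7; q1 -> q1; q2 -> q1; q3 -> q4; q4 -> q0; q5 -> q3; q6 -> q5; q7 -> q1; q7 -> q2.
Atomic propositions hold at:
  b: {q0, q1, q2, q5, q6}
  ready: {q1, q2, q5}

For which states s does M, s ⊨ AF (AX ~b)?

Sat(~b) = {q3, q4, q7}
Sat(AX ~b) = {s : every successor in {q3, q4, q7}} = {q0, q3, q5}
AF (AX ~b): least fixpoint, start Z0 = {q0, q3, q5}, add states with every successor in Z. Z1 = {q0, q3, q4, q5, q6}; fixed.
Sat(AF (AX ~b)) = {q0, q3, q4, q5, q6}

{q0, q3, q4, q5, q6}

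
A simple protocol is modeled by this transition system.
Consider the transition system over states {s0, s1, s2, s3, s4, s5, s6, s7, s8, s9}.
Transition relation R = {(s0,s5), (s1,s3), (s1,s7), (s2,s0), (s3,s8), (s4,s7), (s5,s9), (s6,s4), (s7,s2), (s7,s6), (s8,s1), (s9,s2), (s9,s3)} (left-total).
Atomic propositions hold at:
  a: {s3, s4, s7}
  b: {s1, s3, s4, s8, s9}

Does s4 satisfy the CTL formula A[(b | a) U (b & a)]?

Sat(b | a) = {s1, s3, s4, s7, s8, s9}
Sat(b & a) = {s3, s4}
A[(b | a) U (b & a)]: least fixpoint, start Z0 = Sat((b & a)) = {s3, s4}, add states in Sat(b | a) with every successor in Z. Already a fixed point.
Sat(A[(b | a) U (b & a)]) = {s3, s4}
s4 ∈ Sat(A[(b | a) U (b & a)]) = {s3, s4}, so the formula holds at s4.

Yes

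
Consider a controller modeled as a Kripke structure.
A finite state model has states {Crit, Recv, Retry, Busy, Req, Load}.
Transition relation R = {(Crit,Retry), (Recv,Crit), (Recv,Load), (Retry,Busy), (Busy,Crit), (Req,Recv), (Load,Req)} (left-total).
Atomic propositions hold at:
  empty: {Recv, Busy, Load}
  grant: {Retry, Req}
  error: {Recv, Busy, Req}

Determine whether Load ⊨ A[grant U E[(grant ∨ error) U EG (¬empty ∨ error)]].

No

Sat(grant ∨ error) = {Recv, Retry, Busy, Req}
Sat(¬empty) = {Crit, Retry, Req}
Sat(¬empty ∨ error) = {Crit, Recv, Retry, Busy, Req}
EG (¬empty ∨ error): greatest fixpoint, start Z0 = {Crit, Recv, Retry, Busy, Req}, keep only states in Sat with some successor in Z. Already a fixed point.
Sat(EG (¬empty ∨ error)) = {Crit, Recv, Retry, Busy, Req}
E[(grant ∨ error) U EG (¬empty ∨ error)]: least fixpoint, start Z0 = Sat(EG (¬empty ∨ error)) = {Crit, Recv, Retry, Busy, Req}, add states in Sat(grant ∨ error) with some successor in Z. Already a fixed point.
Sat(E[(grant ∨ error) U EG (¬empty ∨ error)]) = {Crit, Recv, Retry, Busy, Req}
A[grant U E[(grant ∨ error) U EG (¬empty ∨ error)]]: least fixpoint, start Z0 = Sat(E[(grant ∨ error) U EG (¬empty ∨ error)]) = {Crit, Recv, Retry, Busy, Req}, add states in Sat(grant) with every successor in Z. Already a fixed point.
Sat(A[grant U E[(grant ∨ error) U EG (¬empty ∨ error)]]) = {Crit, Recv, Retry, Busy, Req}
Load ∉ Sat(A[grant U E[(grant ∨ error) U EG (¬empty ∨ error)]]) = {Crit, Recv, Retry, Busy, Req}, so the formula does not hold at Load.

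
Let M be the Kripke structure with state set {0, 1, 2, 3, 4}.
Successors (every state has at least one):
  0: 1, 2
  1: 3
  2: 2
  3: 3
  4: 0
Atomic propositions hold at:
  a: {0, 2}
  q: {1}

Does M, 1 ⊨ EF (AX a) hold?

No

Sat(AX a) = {s : every successor in {0, 2}} = {2, 4}
EF (AX a): least fixpoint, start Z0 = {2, 4}, add states with some successor in Z. Z1 = {0, 2, 4}; fixed.
Sat(EF (AX a)) = {0, 2, 4}
1 ∉ Sat(EF (AX a)) = {0, 2, 4}, so the formula does not hold at 1.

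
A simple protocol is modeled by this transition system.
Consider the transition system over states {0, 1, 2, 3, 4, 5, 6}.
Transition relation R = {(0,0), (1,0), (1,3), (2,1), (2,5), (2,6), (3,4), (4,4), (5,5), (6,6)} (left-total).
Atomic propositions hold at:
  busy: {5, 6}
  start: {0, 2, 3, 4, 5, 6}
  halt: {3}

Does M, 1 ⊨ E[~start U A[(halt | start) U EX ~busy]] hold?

Sat(~start) = {1}
Sat(halt | start) = {0, 2, 3, 4, 5, 6}
Sat(~busy) = {0, 1, 2, 3, 4}
Sat(EX ~busy) = {s : some successor in {0, 1, 2, 3, 4}} = {0, 1, 2, 3, 4}
A[(halt | start) U EX ~busy]: least fixpoint, start Z0 = Sat(EX ~busy) = {0, 1, 2, 3, 4}, add states in Sat(halt | start) with every successor in Z. Already a fixed point.
Sat(A[(halt | start) U EX ~busy]) = {0, 1, 2, 3, 4}
E[~start U A[(halt | start) U EX ~busy]]: least fixpoint, start Z0 = Sat(A[(halt | start) U EX ~busy]) = {0, 1, 2, 3, 4}, add states in Sat(~start) with some successor in Z. Already a fixed point.
Sat(E[~start U A[(halt | start) U EX ~busy]]) = {0, 1, 2, 3, 4}
1 ∈ Sat(E[~start U A[(halt | start) U EX ~busy]]) = {0, 1, 2, 3, 4}, so the formula holds at 1.

Yes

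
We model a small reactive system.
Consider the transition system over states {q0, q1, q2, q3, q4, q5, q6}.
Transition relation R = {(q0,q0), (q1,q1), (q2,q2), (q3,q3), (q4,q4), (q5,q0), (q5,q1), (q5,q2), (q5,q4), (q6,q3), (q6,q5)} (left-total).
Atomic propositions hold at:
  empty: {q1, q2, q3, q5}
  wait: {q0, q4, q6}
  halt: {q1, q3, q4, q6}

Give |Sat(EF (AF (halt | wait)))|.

Sat(halt | wait) = {q0, q1, q3, q4, q6}
AF (halt | wait): least fixpoint, start Z0 = {q0, q1, q3, q4, q6}, add states with every successor in Z. Already a fixed point.
Sat(AF (halt | wait)) = {q0, q1, q3, q4, q6}
EF (AF (halt | wait)): least fixpoint, start Z0 = {q0, q1, q3, q4, q6}, add states with some successor in Z. Z1 = {q0, q1, q3, q4, q5, q6}; fixed.
Sat(EF (AF (halt | wait))) = {q0, q1, q3, q4, q5, q6}
|Sat(EF (AF (halt | wait)))| = |{q0, q1, q3, q4, q5, q6}| = 6.

6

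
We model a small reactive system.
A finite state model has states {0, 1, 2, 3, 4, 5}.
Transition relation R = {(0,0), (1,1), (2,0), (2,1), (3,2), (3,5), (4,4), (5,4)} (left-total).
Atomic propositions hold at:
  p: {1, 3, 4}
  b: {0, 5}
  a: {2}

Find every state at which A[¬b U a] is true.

{2}

Sat(¬b) = {1, 2, 3, 4}
A[¬b U a]: least fixpoint, start Z0 = Sat(a) = {2}, add states in Sat(¬b) with every successor in Z. Already a fixed point.
Sat(A[¬b U a]) = {2}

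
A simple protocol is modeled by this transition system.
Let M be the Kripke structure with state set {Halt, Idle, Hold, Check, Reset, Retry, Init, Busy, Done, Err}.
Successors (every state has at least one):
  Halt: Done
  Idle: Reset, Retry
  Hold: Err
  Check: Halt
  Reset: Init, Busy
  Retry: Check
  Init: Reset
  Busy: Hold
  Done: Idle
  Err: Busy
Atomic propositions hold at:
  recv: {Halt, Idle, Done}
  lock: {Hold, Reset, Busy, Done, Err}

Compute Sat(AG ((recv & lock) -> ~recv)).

Sat(recv & lock) = {Done}
Sat(~recv) = {Hold, Check, Reset, Retry, Init, Busy, Err}
Sat((recv & lock) -> ~recv) = {Halt, Idle, Hold, Check, Reset, Retry, Init, Busy, Err}
AG ((recv & lock) -> ~recv): greatest fixpoint, start Z0 = {Halt, Idle, Hold, Check, Reset, Retry, Init, Busy, Err}, keep only states in Sat with every successor in Z. Z1 = {Idle, Hold, Check, Reset, Retry, Init, Busy, Err}; Z2 = {Idle, Hold, Reset, Retry, Init, Busy, Err}; Z3 = {Idle, Hold, Reset, Init, Busy, Err}; Z4 = {Hold, Reset, Init, Busy, Err}; fixed.
Sat(AG ((recv & lock) -> ~recv)) = {Hold, Reset, Init, Busy, Err}

{Hold, Reset, Init, Busy, Err}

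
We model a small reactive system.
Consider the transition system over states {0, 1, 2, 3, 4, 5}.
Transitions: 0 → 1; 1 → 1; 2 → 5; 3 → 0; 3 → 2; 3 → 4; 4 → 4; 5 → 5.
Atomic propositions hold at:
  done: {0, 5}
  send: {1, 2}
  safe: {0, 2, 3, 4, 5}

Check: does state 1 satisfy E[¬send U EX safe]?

No

Sat(¬send) = {0, 3, 4, 5}
Sat(EX safe) = {s : some successor in {0, 2, 3, 4, 5}} = {2, 3, 4, 5}
E[¬send U EX safe]: least fixpoint, start Z0 = Sat(EX safe) = {2, 3, 4, 5}, add states in Sat(¬send) with some successor in Z. Already a fixed point.
Sat(E[¬send U EX safe]) = {2, 3, 4, 5}
1 ∉ Sat(E[¬send U EX safe]) = {2, 3, 4, 5}, so the formula does not hold at 1.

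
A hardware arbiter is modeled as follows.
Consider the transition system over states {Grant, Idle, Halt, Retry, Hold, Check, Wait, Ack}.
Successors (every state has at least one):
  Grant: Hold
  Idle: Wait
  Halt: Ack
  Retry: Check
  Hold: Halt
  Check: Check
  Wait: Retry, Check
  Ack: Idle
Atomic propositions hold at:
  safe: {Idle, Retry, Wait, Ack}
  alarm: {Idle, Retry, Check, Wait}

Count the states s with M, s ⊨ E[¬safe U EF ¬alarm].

4

Sat(¬safe) = {Grant, Halt, Hold, Check}
Sat(¬alarm) = {Grant, Halt, Hold, Ack}
EF ¬alarm: least fixpoint, start Z0 = {Grant, Halt, Hold, Ack}, add states with some successor in Z. Already a fixed point.
Sat(EF ¬alarm) = {Grant, Halt, Hold, Ack}
E[¬safe U EF ¬alarm]: least fixpoint, start Z0 = Sat(EF ¬alarm) = {Grant, Halt, Hold, Ack}, add states in Sat(¬safe) with some successor in Z. Already a fixed point.
Sat(E[¬safe U EF ¬alarm]) = {Grant, Halt, Hold, Ack}
|Sat(E[¬safe U EF ¬alarm])| = |{Grant, Halt, Hold, Ack}| = 4.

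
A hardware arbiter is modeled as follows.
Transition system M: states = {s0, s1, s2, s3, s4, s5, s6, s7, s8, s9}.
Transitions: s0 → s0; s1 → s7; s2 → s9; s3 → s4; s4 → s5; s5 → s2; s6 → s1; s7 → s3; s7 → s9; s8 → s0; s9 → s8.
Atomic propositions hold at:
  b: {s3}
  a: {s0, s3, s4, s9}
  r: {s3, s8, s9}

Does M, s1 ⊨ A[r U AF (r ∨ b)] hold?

Yes

Sat(r ∨ b) = {s3, s8, s9}
AF (r ∨ b): least fixpoint, start Z0 = {s3, s8, s9}, add states with every successor in Z. Z1 = {s2, s3, s7, s8, s9}; Z2 = {s1, s2, s3, s5, s7, s8, s9}; Z3 = {s1, s2, s3, s4, s5, s6, s7, s8, s9}; fixed.
Sat(AF (r ∨ b)) = {s1, s2, s3, s4, s5, s6, s7, s8, s9}
A[r U AF (r ∨ b)]: least fixpoint, start Z0 = Sat(AF (r ∨ b)) = {s1, s2, s3, s4, s5, s6, s7, s8, s9}, add states in Sat(r) with every successor in Z. Already a fixed point.
Sat(A[r U AF (r ∨ b)]) = {s1, s2, s3, s4, s5, s6, s7, s8, s9}
s1 ∈ Sat(A[r U AF (r ∨ b)]) = {s1, s2, s3, s4, s5, s6, s7, s8, s9}, so the formula holds at s1.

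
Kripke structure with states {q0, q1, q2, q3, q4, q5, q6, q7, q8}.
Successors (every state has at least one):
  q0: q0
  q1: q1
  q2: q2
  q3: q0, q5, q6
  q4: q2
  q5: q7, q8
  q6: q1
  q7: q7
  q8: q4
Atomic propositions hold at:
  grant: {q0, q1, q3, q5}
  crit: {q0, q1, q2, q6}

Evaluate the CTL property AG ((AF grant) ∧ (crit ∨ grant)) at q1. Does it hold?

AF grant: least fixpoint, start Z0 = {q0, q1, q3, q5}, add states with every successor in Z. Z1 = {q0, q1, q3, q5, q6}; fixed.
Sat(AF grant) = {q0, q1, q3, q5, q6}
Sat(crit ∨ grant) = {q0, q1, q2, q3, q5, q6}
Sat((AF grant) ∧ (crit ∨ grant)) = {q0, q1, q3, q5, q6}
AG ((AF grant) ∧ (crit ∨ grant)): greatest fixpoint, start Z0 = {q0, q1, q3, q5, q6}, keep only states in Sat with every successor in Z. Z1 = {q0, q1, q3, q6}; Z2 = {q0, q1, q6}; fixed.
Sat(AG ((AF grant) ∧ (crit ∨ grant))) = {q0, q1, q6}
q1 ∈ Sat(AG ((AF grant) ∧ (crit ∨ grant))) = {q0, q1, q6}, so the formula holds at q1.

Yes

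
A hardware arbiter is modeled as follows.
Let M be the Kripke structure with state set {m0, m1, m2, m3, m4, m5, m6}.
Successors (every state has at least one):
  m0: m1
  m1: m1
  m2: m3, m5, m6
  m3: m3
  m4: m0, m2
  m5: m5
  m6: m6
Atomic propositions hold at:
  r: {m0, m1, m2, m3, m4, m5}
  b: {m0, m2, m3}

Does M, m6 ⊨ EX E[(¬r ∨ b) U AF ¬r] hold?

Sat(¬r) = {m6}
Sat(¬r ∨ b) = {m0, m2, m3, m6}
AF ¬r: least fixpoint, start Z0 = {m6}, add states with every successor in Z. Already a fixed point.
Sat(AF ¬r) = {m6}
E[(¬r ∨ b) U AF ¬r]: least fixpoint, start Z0 = Sat(AF ¬r) = {m6}, add states in Sat(¬r ∨ b) with some successor in Z. Z1 = {m2, m6}; fixed.
Sat(E[(¬r ∨ b) U AF ¬r]) = {m2, m6}
Sat(EX E[(¬r ∨ b) U AF ¬r]) = {s : some successor in {m2, m6}} = {m2, m4, m6}
m6 ∈ Sat(EX E[(¬r ∨ b) U AF ¬r]) = {m2, m4, m6}, so the formula holds at m6.

Yes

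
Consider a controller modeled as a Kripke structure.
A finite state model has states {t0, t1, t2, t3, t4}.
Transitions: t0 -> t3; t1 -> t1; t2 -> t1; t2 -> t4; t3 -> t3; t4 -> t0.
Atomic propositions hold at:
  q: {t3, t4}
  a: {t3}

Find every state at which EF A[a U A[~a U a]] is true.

Sat(~a) = {t0, t1, t2, t4}
A[~a U a]: least fixpoint, start Z0 = Sat(a) = {t3}, add states in Sat(~a) with every successor in Z. Z1 = {t0, t3}; Z2 = {t0, t3, t4}; fixed.
Sat(A[~a U a]) = {t0, t3, t4}
A[a U A[~a U a]]: least fixpoint, start Z0 = Sat(A[~a U a]) = {t0, t3, t4}, add states in Sat(a) with every successor in Z. Already a fixed point.
Sat(A[a U A[~a U a]]) = {t0, t3, t4}
EF A[a U A[~a U a]]: least fixpoint, start Z0 = {t0, t3, t4}, add states with some successor in Z. Z1 = {t0, t2, t3, t4}; fixed.
Sat(EF A[a U A[~a U a]]) = {t0, t2, t3, t4}

{t0, t2, t3, t4}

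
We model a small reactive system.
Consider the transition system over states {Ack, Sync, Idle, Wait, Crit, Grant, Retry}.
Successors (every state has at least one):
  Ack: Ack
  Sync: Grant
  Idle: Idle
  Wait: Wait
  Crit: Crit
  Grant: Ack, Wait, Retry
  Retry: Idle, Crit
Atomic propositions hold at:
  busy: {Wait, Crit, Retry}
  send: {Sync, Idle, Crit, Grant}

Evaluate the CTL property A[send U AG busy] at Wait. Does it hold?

AG busy: greatest fixpoint, start Z0 = {Wait, Crit, Retry}, keep only states in Sat with every successor in Z. Z1 = {Wait, Crit}; fixed.
Sat(AG busy) = {Wait, Crit}
A[send U AG busy]: least fixpoint, start Z0 = Sat(AG busy) = {Wait, Crit}, add states in Sat(send) with every successor in Z. Already a fixed point.
Sat(A[send U AG busy]) = {Wait, Crit}
Wait ∈ Sat(A[send U AG busy]) = {Wait, Crit}, so the formula holds at Wait.

Yes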